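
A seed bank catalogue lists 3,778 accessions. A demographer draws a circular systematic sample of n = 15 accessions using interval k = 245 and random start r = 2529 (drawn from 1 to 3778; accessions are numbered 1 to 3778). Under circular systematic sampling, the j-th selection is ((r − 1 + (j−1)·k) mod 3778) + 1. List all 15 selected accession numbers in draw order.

Selection 1: 2529
Selection 2: 2529 + 245 = 2774
Selection 3: 2774 + 245 = 3019
Selection 4: 3019 + 245 = 3264
Selection 5: 3264 + 245 = 3509
Selection 6: 3509 + 245 = 3754
Selection 7: 3754 + 245 = 3999 → 3999 − 3778 = 221
Selection 8: 221 + 245 = 466
Selection 9: 466 + 245 = 711
Selection 10: 711 + 245 = 956
Selection 11: 956 + 245 = 1201
Selection 12: 1201 + 245 = 1446
Selection 13: 1446 + 245 = 1691
Selection 14: 1691 + 245 = 1936
Selection 15: 1936 + 245 = 2181

2529, 2774, 3019, 3264, 3509, 3754, 221, 466, 711, 956, 1201, 1446, 1691, 1936, 2181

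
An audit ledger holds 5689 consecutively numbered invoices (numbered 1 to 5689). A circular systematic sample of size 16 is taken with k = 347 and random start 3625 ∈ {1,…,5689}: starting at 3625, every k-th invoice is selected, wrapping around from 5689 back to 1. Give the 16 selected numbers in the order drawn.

Selection 1: 3625
Selection 2: 3625 + 347 = 3972
Selection 3: 3972 + 347 = 4319
Selection 4: 4319 + 347 = 4666
Selection 5: 4666 + 347 = 5013
Selection 6: 5013 + 347 = 5360
Selection 7: 5360 + 347 = 5707 → 5707 − 5689 = 18
Selection 8: 18 + 347 = 365
Selection 9: 365 + 347 = 712
Selection 10: 712 + 347 = 1059
Selection 11: 1059 + 347 = 1406
Selection 12: 1406 + 347 = 1753
Selection 13: 1753 + 347 = 2100
Selection 14: 2100 + 347 = 2447
Selection 15: 2447 + 347 = 2794
Selection 16: 2794 + 347 = 3141

3625, 3972, 4319, 4666, 5013, 5360, 18, 365, 712, 1059, 1406, 1753, 2100, 2447, 2794, 3141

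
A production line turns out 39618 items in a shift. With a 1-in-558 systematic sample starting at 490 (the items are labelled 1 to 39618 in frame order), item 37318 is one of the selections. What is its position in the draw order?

k = 558
position = (37318 − 490)/558 + 1 = 36828/558 + 1 = 66 + 1 = 67

67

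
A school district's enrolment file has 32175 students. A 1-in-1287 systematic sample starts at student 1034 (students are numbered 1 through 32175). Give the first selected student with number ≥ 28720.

k = 1287
Steps past start: ⌈(28720 − 1034)/1287⌉ = ⌈27686/1287⌉ = 22
Selected student: 1034 + 22×1287 = 29348

29348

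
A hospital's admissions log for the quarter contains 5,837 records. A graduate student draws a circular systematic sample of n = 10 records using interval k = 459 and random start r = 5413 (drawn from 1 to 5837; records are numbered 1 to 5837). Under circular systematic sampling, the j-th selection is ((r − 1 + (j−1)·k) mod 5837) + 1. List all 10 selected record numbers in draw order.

5413, 35, 494, 953, 1412, 1871, 2330, 2789, 3248, 3707

Selection 1: 5413
Selection 2: 5413 + 459 = 5872 → 5872 − 5837 = 35
Selection 3: 35 + 459 = 494
Selection 4: 494 + 459 = 953
Selection 5: 953 + 459 = 1412
Selection 6: 1412 + 459 = 1871
Selection 7: 1871 + 459 = 2330
Selection 8: 2330 + 459 = 2789
Selection 9: 2789 + 459 = 3248
Selection 10: 3248 + 459 = 3707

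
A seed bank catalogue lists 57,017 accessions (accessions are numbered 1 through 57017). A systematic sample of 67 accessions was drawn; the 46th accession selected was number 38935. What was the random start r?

k = 57017/67 = 851
r = 38935 − (46−1)×851 = 38935 − 38295 = 640

640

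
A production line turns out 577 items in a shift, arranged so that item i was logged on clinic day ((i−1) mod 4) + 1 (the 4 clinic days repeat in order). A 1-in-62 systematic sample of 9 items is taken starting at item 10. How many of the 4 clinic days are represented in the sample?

2

Consecutive selections differ by k = 62, so their clinic day numbers differ by 62 mod 4 = 2.
gcd(62, 4) = 2, so the sample visits 4/2 = 2 distinct residues mod 4.
Start 10 is clinic day 2; the clinic days hit are 2, 4.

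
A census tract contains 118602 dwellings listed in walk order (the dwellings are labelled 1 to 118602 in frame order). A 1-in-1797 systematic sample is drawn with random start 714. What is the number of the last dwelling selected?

117519

k = 1797
66th selection = r + (66−1)·k = 714 + 65×1797 = 714 + 116805 = 117519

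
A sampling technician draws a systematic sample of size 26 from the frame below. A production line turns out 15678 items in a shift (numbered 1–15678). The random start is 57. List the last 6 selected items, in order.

k = N/n = 15678/26 = 603
21st selection = 57 + 20×603 = 12117
22nd: 12117 + 603 = 12720
23rd: 12720 + 603 = 13323
24th: 13323 + 603 = 13926
25th: 13926 + 603 = 14529
26th: 14529 + 603 = 15132

12117, 12720, 13323, 13926, 14529, 15132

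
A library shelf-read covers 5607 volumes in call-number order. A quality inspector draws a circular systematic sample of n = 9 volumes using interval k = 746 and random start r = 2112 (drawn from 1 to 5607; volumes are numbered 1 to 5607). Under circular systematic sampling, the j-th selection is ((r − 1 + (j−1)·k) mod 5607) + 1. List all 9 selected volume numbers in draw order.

2112, 2858, 3604, 4350, 5096, 235, 981, 1727, 2473

Selection 1: 2112
Selection 2: 2112 + 746 = 2858
Selection 3: 2858 + 746 = 3604
Selection 4: 3604 + 746 = 4350
Selection 5: 4350 + 746 = 5096
Selection 6: 5096 + 746 = 5842 → 5842 − 5607 = 235
Selection 7: 235 + 746 = 981
Selection 8: 981 + 746 = 1727
Selection 9: 1727 + 746 = 2473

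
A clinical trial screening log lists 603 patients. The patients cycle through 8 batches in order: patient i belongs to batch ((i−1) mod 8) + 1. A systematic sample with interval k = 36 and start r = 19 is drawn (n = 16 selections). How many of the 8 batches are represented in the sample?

2

Consecutive selections differ by k = 36, so their batch numbers differ by 36 mod 8 = 4.
gcd(36, 8) = 4, so the sample visits 8/4 = 2 distinct residues mod 8.
Start 19 is batch 3; the batches hit are 3, 7.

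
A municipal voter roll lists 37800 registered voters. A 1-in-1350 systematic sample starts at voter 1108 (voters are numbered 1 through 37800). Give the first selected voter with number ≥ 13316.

14608

k = 1350
Steps past start: ⌈(13316 − 1108)/1350⌉ = ⌈12208/1350⌉ = 10
Selected voter: 1108 + 10×1350 = 14608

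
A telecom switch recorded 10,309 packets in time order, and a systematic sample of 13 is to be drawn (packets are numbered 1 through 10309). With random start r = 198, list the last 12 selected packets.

k = N/n = 10309/13 = 793
2nd selection = 198 + 1×793 = 991
3rd: 991 + 793 = 1784
4th: 1784 + 793 = 2577
5th: 2577 + 793 = 3370
6th: 3370 + 793 = 4163
7th: 4163 + 793 = 4956
8th: 4956 + 793 = 5749
9th: 5749 + 793 = 6542
10th: 6542 + 793 = 7335
11th: 7335 + 793 = 8128
12th: 8128 + 793 = 8921
13th: 8921 + 793 = 9714

991, 1784, 2577, 3370, 4163, 4956, 5749, 6542, 7335, 8128, 8921, 9714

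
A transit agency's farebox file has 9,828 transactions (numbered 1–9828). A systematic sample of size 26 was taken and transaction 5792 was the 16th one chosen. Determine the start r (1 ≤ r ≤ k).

k = 9828/26 = 378
r = 5792 − (16−1)×378 = 5792 − 5670 = 122

122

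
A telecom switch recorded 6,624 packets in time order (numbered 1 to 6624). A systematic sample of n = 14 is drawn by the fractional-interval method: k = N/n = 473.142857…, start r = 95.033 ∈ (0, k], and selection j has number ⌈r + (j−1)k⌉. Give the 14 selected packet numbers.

96, 569, 1042, 1515, 1988, 2461, 2934, 3408, 3881, 4354, 4827, 5300, 5773, 6246

j=1: r + 0k = 95.033 → ⌈·⌉ = 96
j=2: r + 1k = 568.175857… → ⌈·⌉ = 569
j=3: r + 2k = 1041.318714… → ⌈·⌉ = 1042
j=4: r + 3k = 1514.461571… → ⌈·⌉ = 1515
j=5: r + 4k = 1987.604428… → ⌈·⌉ = 1988
j=6: r + 5k = 2460.747285… → ⌈·⌉ = 2461
j=7: r + 6k = 2933.890142… → ⌈·⌉ = 2934
j=8: r + 7k = 3407.033 → ⌈·⌉ = 3408
j=9: r + 8k = 3880.175857… → ⌈·⌉ = 3881
j=10: r + 9k = 4353.318714… → ⌈·⌉ = 4354
j=11: r + 10k = 4826.461571… → ⌈·⌉ = 4827
j=12: r + 11k = 5299.604428… → ⌈·⌉ = 5300
j=13: r + 12k = 5772.747285… → ⌈·⌉ = 5773
j=14: r + 13k = 6245.890142… → ⌈·⌉ = 6246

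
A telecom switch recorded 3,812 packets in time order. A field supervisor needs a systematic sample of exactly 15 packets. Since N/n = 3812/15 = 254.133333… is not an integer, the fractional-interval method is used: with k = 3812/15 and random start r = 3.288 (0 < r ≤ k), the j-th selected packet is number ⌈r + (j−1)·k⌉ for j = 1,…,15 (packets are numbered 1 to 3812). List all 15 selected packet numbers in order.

j=1: r + 0k = 3.288 → ⌈·⌉ = 4
j=2: r + 1k = 257.421333… → ⌈·⌉ = 258
j=3: r + 2k = 511.554666… → ⌈·⌉ = 512
j=4: r + 3k = 765.688 → ⌈·⌉ = 766
j=5: r + 4k = 1019.821333… → ⌈·⌉ = 1020
j=6: r + 5k = 1273.954666… → ⌈·⌉ = 1274
j=7: r + 6k = 1528.088 → ⌈·⌉ = 1529
j=8: r + 7k = 1782.221333… → ⌈·⌉ = 1783
j=9: r + 8k = 2036.354666… → ⌈·⌉ = 2037
j=10: r + 9k = 2290.488 → ⌈·⌉ = 2291
j=11: r + 10k = 2544.621333… → ⌈·⌉ = 2545
j=12: r + 11k = 2798.754666… → ⌈·⌉ = 2799
j=13: r + 12k = 3052.888 → ⌈·⌉ = 3053
j=14: r + 13k = 3307.021333… → ⌈·⌉ = 3308
j=15: r + 14k = 3561.154666… → ⌈·⌉ = 3562

4, 258, 512, 766, 1020, 1274, 1529, 1783, 2037, 2291, 2545, 2799, 3053, 3308, 3562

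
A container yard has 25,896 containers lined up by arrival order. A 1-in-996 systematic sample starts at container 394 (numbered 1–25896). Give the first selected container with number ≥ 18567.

19318

k = 996
Steps past start: ⌈(18567 − 394)/996⌉ = ⌈18173/996⌉ = 19
Selected container: 394 + 19×996 = 19318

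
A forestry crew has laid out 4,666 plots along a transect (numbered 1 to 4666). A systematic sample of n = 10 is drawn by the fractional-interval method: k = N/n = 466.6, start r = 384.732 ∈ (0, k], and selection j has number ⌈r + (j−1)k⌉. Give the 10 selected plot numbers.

j=1: r + 0k = 384.732 → ⌈·⌉ = 385
j=2: r + 1k = 851.332 → ⌈·⌉ = 852
j=3: r + 2k = 1317.932 → ⌈·⌉ = 1318
j=4: r + 3k = 1784.532 → ⌈·⌉ = 1785
j=5: r + 4k = 2251.132 → ⌈·⌉ = 2252
j=6: r + 5k = 2717.732 → ⌈·⌉ = 2718
j=7: r + 6k = 3184.332 → ⌈·⌉ = 3185
j=8: r + 7k = 3650.932 → ⌈·⌉ = 3651
j=9: r + 8k = 4117.532 → ⌈·⌉ = 4118
j=10: r + 9k = 4584.132 → ⌈·⌉ = 4585

385, 852, 1318, 1785, 2252, 2718, 3185, 3651, 4118, 4585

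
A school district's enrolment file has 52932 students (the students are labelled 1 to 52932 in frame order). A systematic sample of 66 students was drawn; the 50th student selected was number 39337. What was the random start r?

k = 52932/66 = 802
r = 39337 − (50−1)×802 = 39337 − 39298 = 39

39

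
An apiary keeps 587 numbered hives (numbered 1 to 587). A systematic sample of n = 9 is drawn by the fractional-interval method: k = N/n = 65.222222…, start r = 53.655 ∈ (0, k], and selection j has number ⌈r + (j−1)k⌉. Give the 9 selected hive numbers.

54, 119, 185, 250, 315, 380, 445, 511, 576

j=1: r + 0k = 53.655 → ⌈·⌉ = 54
j=2: r + 1k = 118.877222… → ⌈·⌉ = 119
j=3: r + 2k = 184.099444… → ⌈·⌉ = 185
j=4: r + 3k = 249.321666… → ⌈·⌉ = 250
j=5: r + 4k = 314.543888… → ⌈·⌉ = 315
j=6: r + 5k = 379.766111… → ⌈·⌉ = 380
j=7: r + 6k = 444.988333… → ⌈·⌉ = 445
j=8: r + 7k = 510.210555… → ⌈·⌉ = 511
j=9: r + 8k = 575.432777… → ⌈·⌉ = 576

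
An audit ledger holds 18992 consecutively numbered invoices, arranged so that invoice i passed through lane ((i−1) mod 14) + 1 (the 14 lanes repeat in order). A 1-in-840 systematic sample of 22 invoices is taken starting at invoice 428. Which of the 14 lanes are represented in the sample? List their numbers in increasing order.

Consecutive selections differ by k = 840, so their lane numbers differ by 840 mod 14 = 0.
gcd(840, 14) = 14, so the sample visits 14/14 = 1 distinct residues mod 14.
Start 428 is lane 8; the lanes hit are 8.

8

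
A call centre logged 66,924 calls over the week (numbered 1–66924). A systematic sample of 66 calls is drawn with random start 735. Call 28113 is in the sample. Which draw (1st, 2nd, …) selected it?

k = 66924/66 = 1014
position = (28113 − 735)/1014 + 1 = 27378/1014 + 1 = 27 + 1 = 28

28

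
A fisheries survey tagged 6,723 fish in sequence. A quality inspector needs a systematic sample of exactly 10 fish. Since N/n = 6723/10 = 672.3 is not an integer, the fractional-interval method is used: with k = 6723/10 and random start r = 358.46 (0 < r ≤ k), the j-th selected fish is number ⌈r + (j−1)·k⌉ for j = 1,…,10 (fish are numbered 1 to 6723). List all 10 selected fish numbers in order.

j=1: r + 0k = 358.46 → ⌈·⌉ = 359
j=2: r + 1k = 1030.76 → ⌈·⌉ = 1031
j=3: r + 2k = 1703.06 → ⌈·⌉ = 1704
j=4: r + 3k = 2375.36 → ⌈·⌉ = 2376
j=5: r + 4k = 3047.66 → ⌈·⌉ = 3048
j=6: r + 5k = 3719.96 → ⌈·⌉ = 3720
j=7: r + 6k = 4392.26 → ⌈·⌉ = 4393
j=8: r + 7k = 5064.56 → ⌈·⌉ = 5065
j=9: r + 8k = 5736.86 → ⌈·⌉ = 5737
j=10: r + 9k = 6409.16 → ⌈·⌉ = 6410

359, 1031, 1704, 2376, 3048, 3720, 4393, 5065, 5737, 6410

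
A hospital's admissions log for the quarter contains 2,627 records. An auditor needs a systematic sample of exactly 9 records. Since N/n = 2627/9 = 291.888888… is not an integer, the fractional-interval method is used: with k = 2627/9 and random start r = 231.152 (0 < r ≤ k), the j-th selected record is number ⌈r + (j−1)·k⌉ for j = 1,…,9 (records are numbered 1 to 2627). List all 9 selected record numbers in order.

j=1: r + 0k = 231.152 → ⌈·⌉ = 232
j=2: r + 1k = 523.040888… → ⌈·⌉ = 524
j=3: r + 2k = 814.929777… → ⌈·⌉ = 815
j=4: r + 3k = 1106.818666… → ⌈·⌉ = 1107
j=5: r + 4k = 1398.707555… → ⌈·⌉ = 1399
j=6: r + 5k = 1690.596444… → ⌈·⌉ = 1691
j=7: r + 6k = 1982.485333… → ⌈·⌉ = 1983
j=8: r + 7k = 2274.374222… → ⌈·⌉ = 2275
j=9: r + 8k = 2566.263111… → ⌈·⌉ = 2567

232, 524, 815, 1107, 1399, 1691, 1983, 2275, 2567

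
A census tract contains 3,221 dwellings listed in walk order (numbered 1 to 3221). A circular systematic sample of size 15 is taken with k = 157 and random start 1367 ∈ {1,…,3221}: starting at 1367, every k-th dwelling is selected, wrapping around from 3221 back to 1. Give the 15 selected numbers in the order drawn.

1367, 1524, 1681, 1838, 1995, 2152, 2309, 2466, 2623, 2780, 2937, 3094, 30, 187, 344

Selection 1: 1367
Selection 2: 1367 + 157 = 1524
Selection 3: 1524 + 157 = 1681
Selection 4: 1681 + 157 = 1838
Selection 5: 1838 + 157 = 1995
Selection 6: 1995 + 157 = 2152
Selection 7: 2152 + 157 = 2309
Selection 8: 2309 + 157 = 2466
Selection 9: 2466 + 157 = 2623
Selection 10: 2623 + 157 = 2780
Selection 11: 2780 + 157 = 2937
Selection 12: 2937 + 157 = 3094
Selection 13: 3094 + 157 = 3251 → 3251 − 3221 = 30
Selection 14: 30 + 157 = 187
Selection 15: 187 + 157 = 344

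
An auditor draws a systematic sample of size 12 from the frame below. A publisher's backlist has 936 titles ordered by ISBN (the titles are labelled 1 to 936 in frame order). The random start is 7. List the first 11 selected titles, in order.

7, 85, 163, 241, 319, 397, 475, 553, 631, 709, 787

k = N/n = 936/12 = 78
title 1: 7
title 2: 7 + 78 = 85
title 3: 85 + 78 = 163
title 4: 163 + 78 = 241
title 5: 241 + 78 = 319
title 6: 319 + 78 = 397
title 7: 397 + 78 = 475
title 8: 475 + 78 = 553
title 9: 553 + 78 = 631
title 10: 631 + 78 = 709
title 11: 709 + 78 = 787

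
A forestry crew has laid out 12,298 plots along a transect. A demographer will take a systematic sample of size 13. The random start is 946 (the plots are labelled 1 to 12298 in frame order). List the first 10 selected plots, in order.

k = N/n = 12298/13 = 946
plot 1: 946
plot 2: 946 + 946 = 1892
plot 3: 1892 + 946 = 2838
plot 4: 2838 + 946 = 3784
plot 5: 3784 + 946 = 4730
plot 6: 4730 + 946 = 5676
plot 7: 5676 + 946 = 6622
plot 8: 6622 + 946 = 7568
plot 9: 7568 + 946 = 8514
plot 10: 8514 + 946 = 9460

946, 1892, 2838, 3784, 4730, 5676, 6622, 7568, 8514, 9460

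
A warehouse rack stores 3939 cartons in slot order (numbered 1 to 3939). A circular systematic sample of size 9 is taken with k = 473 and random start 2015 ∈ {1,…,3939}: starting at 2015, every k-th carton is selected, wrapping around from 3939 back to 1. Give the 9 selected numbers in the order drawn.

Selection 1: 2015
Selection 2: 2015 + 473 = 2488
Selection 3: 2488 + 473 = 2961
Selection 4: 2961 + 473 = 3434
Selection 5: 3434 + 473 = 3907
Selection 6: 3907 + 473 = 4380 → 4380 − 3939 = 441
Selection 7: 441 + 473 = 914
Selection 8: 914 + 473 = 1387
Selection 9: 1387 + 473 = 1860

2015, 2488, 2961, 3434, 3907, 441, 914, 1387, 1860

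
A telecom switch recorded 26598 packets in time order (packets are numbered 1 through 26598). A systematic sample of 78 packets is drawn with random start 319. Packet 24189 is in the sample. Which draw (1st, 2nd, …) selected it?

k = 26598/78 = 341
position = (24189 − 319)/341 + 1 = 23870/341 + 1 = 70 + 1 = 71

71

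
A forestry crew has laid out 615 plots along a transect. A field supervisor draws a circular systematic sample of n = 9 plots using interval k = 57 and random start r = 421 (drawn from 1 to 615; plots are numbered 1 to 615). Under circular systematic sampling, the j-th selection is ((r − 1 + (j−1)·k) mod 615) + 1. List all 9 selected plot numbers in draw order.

421, 478, 535, 592, 34, 91, 148, 205, 262

Selection 1: 421
Selection 2: 421 + 57 = 478
Selection 3: 478 + 57 = 535
Selection 4: 535 + 57 = 592
Selection 5: 592 + 57 = 649 → 649 − 615 = 34
Selection 6: 34 + 57 = 91
Selection 7: 91 + 57 = 148
Selection 8: 148 + 57 = 205
Selection 9: 205 + 57 = 262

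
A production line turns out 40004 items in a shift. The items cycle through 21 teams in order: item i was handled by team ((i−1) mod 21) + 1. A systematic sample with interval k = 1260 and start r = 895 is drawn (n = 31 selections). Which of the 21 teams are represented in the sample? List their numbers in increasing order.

Consecutive selections differ by k = 1260, so their team numbers differ by 1260 mod 21 = 0.
gcd(1260, 21) = 21, so the sample visits 21/21 = 1 distinct residues mod 21.
Start 895 is team 13; the teams hit are 13.

13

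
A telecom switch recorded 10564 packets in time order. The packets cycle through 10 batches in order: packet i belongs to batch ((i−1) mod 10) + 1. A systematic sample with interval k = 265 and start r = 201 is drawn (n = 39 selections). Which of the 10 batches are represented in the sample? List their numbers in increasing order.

Consecutive selections differ by k = 265, so their batch numbers differ by 265 mod 10 = 5.
gcd(265, 10) = 5, so the sample visits 10/5 = 2 distinct residues mod 10.
Start 201 is batch 1; the batches hit are 1, 6.

1, 6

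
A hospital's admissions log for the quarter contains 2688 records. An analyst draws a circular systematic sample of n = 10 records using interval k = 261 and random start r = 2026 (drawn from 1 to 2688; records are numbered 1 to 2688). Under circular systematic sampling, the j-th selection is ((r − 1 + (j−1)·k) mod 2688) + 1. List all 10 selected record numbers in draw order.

2026, 2287, 2548, 121, 382, 643, 904, 1165, 1426, 1687

Selection 1: 2026
Selection 2: 2026 + 261 = 2287
Selection 3: 2287 + 261 = 2548
Selection 4: 2548 + 261 = 2809 → 2809 − 2688 = 121
Selection 5: 121 + 261 = 382
Selection 6: 382 + 261 = 643
Selection 7: 643 + 261 = 904
Selection 8: 904 + 261 = 1165
Selection 9: 1165 + 261 = 1426
Selection 10: 1426 + 261 = 1687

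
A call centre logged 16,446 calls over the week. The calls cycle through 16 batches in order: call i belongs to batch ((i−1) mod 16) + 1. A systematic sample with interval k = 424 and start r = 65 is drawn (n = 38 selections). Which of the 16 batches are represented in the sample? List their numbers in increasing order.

1, 9

Consecutive selections differ by k = 424, so their batch numbers differ by 424 mod 16 = 8.
gcd(424, 16) = 8, so the sample visits 16/8 = 2 distinct residues mod 16.
Start 65 is batch 1; the batches hit are 1, 9.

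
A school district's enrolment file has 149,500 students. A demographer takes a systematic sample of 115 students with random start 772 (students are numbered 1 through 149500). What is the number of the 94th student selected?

k = 149500/115 = 1300
94th selection = r + (94−1)·k = 772 + 93×1300 = 772 + 120900 = 121672

121672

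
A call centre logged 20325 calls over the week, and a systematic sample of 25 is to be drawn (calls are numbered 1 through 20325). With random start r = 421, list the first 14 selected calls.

k = N/n = 20325/25 = 813
call 1: 421
call 2: 421 + 813 = 1234
call 3: 1234 + 813 = 2047
call 4: 2047 + 813 = 2860
call 5: 2860 + 813 = 3673
call 6: 3673 + 813 = 4486
call 7: 4486 + 813 = 5299
call 8: 5299 + 813 = 6112
call 9: 6112 + 813 = 6925
call 10: 6925 + 813 = 7738
call 11: 7738 + 813 = 8551
call 12: 8551 + 813 = 9364
call 13: 9364 + 813 = 10177
call 14: 10177 + 813 = 10990

421, 1234, 2047, 2860, 3673, 4486, 5299, 6112, 6925, 7738, 8551, 9364, 10177, 10990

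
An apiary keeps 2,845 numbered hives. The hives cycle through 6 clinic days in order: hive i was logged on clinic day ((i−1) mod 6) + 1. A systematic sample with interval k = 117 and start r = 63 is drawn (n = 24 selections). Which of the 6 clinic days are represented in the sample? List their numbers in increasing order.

Consecutive selections differ by k = 117, so their clinic day numbers differ by 117 mod 6 = 3.
gcd(117, 6) = 3, so the sample visits 6/3 = 2 distinct residues mod 6.
Start 63 is clinic day 3; the clinic days hit are 3, 6.

3, 6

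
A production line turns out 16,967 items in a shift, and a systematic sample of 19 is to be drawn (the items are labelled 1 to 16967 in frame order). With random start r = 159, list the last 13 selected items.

5517, 6410, 7303, 8196, 9089, 9982, 10875, 11768, 12661, 13554, 14447, 15340, 16233

k = N/n = 16967/19 = 893
7th selection = 159 + 6×893 = 5517
8th: 5517 + 893 = 6410
9th: 6410 + 893 = 7303
10th: 7303 + 893 = 8196
11th: 8196 + 893 = 9089
12th: 9089 + 893 = 9982
13th: 9982 + 893 = 10875
14th: 10875 + 893 = 11768
15th: 11768 + 893 = 12661
16th: 12661 + 893 = 13554
17th: 13554 + 893 = 14447
18th: 14447 + 893 = 15340
19th: 15340 + 893 = 16233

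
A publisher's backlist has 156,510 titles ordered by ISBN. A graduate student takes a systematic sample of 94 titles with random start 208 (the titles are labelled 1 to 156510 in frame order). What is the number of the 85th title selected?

k = 156510/94 = 1665
85th selection = r + (85−1)·k = 208 + 84×1665 = 208 + 139860 = 140068

140068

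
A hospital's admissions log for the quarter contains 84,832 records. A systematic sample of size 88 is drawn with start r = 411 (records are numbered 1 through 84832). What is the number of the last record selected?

k = 84832/88 = 964
88th selection = r + (88−1)·k = 411 + 87×964 = 411 + 83868 = 84279

84279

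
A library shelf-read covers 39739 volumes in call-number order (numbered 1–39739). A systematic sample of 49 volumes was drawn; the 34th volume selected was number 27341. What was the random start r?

k = 39739/49 = 811
r = 27341 − (34−1)×811 = 27341 − 26763 = 578

578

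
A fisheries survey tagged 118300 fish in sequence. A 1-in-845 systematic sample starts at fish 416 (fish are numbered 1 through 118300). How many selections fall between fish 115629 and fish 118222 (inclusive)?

k = 845
First selection ≥ 115629: 416 + ⌈(115629−416)/845⌉·845 = 416 + 137×845 = 116181
Last selection ≤ 118222: 416 + ⌊(118222−416)/845⌋·845 = 416 + 139×845 = 117871
Count = 139 − 137 + 1 = 3

3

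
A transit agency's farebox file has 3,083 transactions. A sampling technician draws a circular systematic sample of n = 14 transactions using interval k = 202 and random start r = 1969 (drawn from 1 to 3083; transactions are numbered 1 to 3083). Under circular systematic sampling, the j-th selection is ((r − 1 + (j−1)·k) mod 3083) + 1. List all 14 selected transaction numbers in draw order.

1969, 2171, 2373, 2575, 2777, 2979, 98, 300, 502, 704, 906, 1108, 1310, 1512

Selection 1: 1969
Selection 2: 1969 + 202 = 2171
Selection 3: 2171 + 202 = 2373
Selection 4: 2373 + 202 = 2575
Selection 5: 2575 + 202 = 2777
Selection 6: 2777 + 202 = 2979
Selection 7: 2979 + 202 = 3181 → 3181 − 3083 = 98
Selection 8: 98 + 202 = 300
Selection 9: 300 + 202 = 502
Selection 10: 502 + 202 = 704
Selection 11: 704 + 202 = 906
Selection 12: 906 + 202 = 1108
Selection 13: 1108 + 202 = 1310
Selection 14: 1310 + 202 = 1512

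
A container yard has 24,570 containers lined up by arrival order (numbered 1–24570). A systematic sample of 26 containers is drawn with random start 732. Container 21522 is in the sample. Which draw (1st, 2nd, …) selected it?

k = 24570/26 = 945
position = (21522 − 732)/945 + 1 = 20790/945 + 1 = 22 + 1 = 23

23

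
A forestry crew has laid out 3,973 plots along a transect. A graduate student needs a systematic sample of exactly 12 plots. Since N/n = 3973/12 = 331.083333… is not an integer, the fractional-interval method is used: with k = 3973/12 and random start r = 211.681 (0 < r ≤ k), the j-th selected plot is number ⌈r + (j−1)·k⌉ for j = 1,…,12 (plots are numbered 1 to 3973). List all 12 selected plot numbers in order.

212, 543, 874, 1205, 1537, 1868, 2199, 2530, 2861, 3192, 3523, 3854

j=1: r + 0k = 211.681 → ⌈·⌉ = 212
j=2: r + 1k = 542.764333… → ⌈·⌉ = 543
j=3: r + 2k = 873.847666… → ⌈·⌉ = 874
j=4: r + 3k = 1204.931 → ⌈·⌉ = 1205
j=5: r + 4k = 1536.014333… → ⌈·⌉ = 1537
j=6: r + 5k = 1867.097666… → ⌈·⌉ = 1868
j=7: r + 6k = 2198.181 → ⌈·⌉ = 2199
j=8: r + 7k = 2529.264333… → ⌈·⌉ = 2530
j=9: r + 8k = 2860.347666… → ⌈·⌉ = 2861
j=10: r + 9k = 3191.431 → ⌈·⌉ = 3192
j=11: r + 10k = 3522.514333… → ⌈·⌉ = 3523
j=12: r + 11k = 3853.597666… → ⌈·⌉ = 3854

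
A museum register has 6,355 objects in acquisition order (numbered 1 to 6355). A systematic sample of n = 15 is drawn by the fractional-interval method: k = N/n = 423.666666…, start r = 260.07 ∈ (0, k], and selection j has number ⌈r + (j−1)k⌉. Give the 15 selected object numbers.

j=1: r + 0k = 260.07 → ⌈·⌉ = 261
j=2: r + 1k = 683.736666… → ⌈·⌉ = 684
j=3: r + 2k = 1107.403333… → ⌈·⌉ = 1108
j=4: r + 3k = 1531.07 → ⌈·⌉ = 1532
j=5: r + 4k = 1954.736666… → ⌈·⌉ = 1955
j=6: r + 5k = 2378.403333… → ⌈·⌉ = 2379
j=7: r + 6k = 2802.07 → ⌈·⌉ = 2803
j=8: r + 7k = 3225.736666… → ⌈·⌉ = 3226
j=9: r + 8k = 3649.403333… → ⌈·⌉ = 3650
j=10: r + 9k = 4073.07 → ⌈·⌉ = 4074
j=11: r + 10k = 4496.736666… → ⌈·⌉ = 4497
j=12: r + 11k = 4920.403333… → ⌈·⌉ = 4921
j=13: r + 12k = 5344.07 → ⌈·⌉ = 5345
j=14: r + 13k = 5767.736666… → ⌈·⌉ = 5768
j=15: r + 14k = 6191.403333… → ⌈·⌉ = 6192

261, 684, 1108, 1532, 1955, 2379, 2803, 3226, 3650, 4074, 4497, 4921, 5345, 5768, 6192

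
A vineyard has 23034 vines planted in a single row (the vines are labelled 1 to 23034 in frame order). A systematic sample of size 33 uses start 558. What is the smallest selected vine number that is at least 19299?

k = 23034/33 = 698
Steps past start: ⌈(19299 − 558)/698⌉ = ⌈18741/698⌉ = 27
Selected vine: 558 + 27×698 = 19404

19404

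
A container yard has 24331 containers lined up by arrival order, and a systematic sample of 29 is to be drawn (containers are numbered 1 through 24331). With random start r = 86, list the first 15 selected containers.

86, 925, 1764, 2603, 3442, 4281, 5120, 5959, 6798, 7637, 8476, 9315, 10154, 10993, 11832

k = N/n = 24331/29 = 839
container 1: 86
container 2: 86 + 839 = 925
container 3: 925 + 839 = 1764
container 4: 1764 + 839 = 2603
container 5: 2603 + 839 = 3442
container 6: 3442 + 839 = 4281
container 7: 4281 + 839 = 5120
container 8: 5120 + 839 = 5959
container 9: 5959 + 839 = 6798
container 10: 6798 + 839 = 7637
container 11: 7637 + 839 = 8476
container 12: 8476 + 839 = 9315
container 13: 9315 + 839 = 10154
container 14: 10154 + 839 = 10993
container 15: 10993 + 839 = 11832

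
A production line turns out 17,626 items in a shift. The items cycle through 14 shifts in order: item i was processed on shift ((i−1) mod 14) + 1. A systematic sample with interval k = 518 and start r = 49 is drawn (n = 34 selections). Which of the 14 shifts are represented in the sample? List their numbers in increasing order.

Consecutive selections differ by k = 518, so their shift numbers differ by 518 mod 14 = 0.
gcd(518, 14) = 14, so the sample visits 14/14 = 1 distinct residues mod 14.
Start 49 is shift 7; the shifts hit are 7.

7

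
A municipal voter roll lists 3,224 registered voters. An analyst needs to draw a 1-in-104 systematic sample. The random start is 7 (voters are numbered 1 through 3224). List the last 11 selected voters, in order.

2087, 2191, 2295, 2399, 2503, 2607, 2711, 2815, 2919, 3023, 3127

21st selection = 7 + 20×104 = 2087
22nd: 2087 + 104 = 2191
23rd: 2191 + 104 = 2295
24th: 2295 + 104 = 2399
25th: 2399 + 104 = 2503
26th: 2503 + 104 = 2607
27th: 2607 + 104 = 2711
28th: 2711 + 104 = 2815
29th: 2815 + 104 = 2919
30th: 2919 + 104 = 3023
31st: 3023 + 104 = 3127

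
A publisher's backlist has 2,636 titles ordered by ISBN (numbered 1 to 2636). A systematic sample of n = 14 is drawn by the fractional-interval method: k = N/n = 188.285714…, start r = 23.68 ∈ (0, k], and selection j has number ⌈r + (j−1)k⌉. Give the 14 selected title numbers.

24, 212, 401, 589, 777, 966, 1154, 1342, 1530, 1719, 1907, 2095, 2284, 2472

j=1: r + 0k = 23.68 → ⌈·⌉ = 24
j=2: r + 1k = 211.965714… → ⌈·⌉ = 212
j=3: r + 2k = 400.251428… → ⌈·⌉ = 401
j=4: r + 3k = 588.537142… → ⌈·⌉ = 589
j=5: r + 4k = 776.822857… → ⌈·⌉ = 777
j=6: r + 5k = 965.108571… → ⌈·⌉ = 966
j=7: r + 6k = 1153.394285… → ⌈·⌉ = 1154
j=8: r + 7k = 1341.68 → ⌈·⌉ = 1342
j=9: r + 8k = 1529.965714… → ⌈·⌉ = 1530
j=10: r + 9k = 1718.251428… → ⌈·⌉ = 1719
j=11: r + 10k = 1906.537142… → ⌈·⌉ = 1907
j=12: r + 11k = 2094.822857… → ⌈·⌉ = 2095
j=13: r + 12k = 2283.108571… → ⌈·⌉ = 2284
j=14: r + 13k = 2471.394285… → ⌈·⌉ = 2472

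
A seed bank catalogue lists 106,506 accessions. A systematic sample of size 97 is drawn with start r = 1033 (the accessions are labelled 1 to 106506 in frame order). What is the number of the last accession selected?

106441

k = 106506/97 = 1098
97th selection = r + (97−1)·k = 1033 + 96×1098 = 1033 + 105408 = 106441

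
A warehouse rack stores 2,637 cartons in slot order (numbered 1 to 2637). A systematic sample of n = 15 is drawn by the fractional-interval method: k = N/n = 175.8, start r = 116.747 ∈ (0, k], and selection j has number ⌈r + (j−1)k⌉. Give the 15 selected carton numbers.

117, 293, 469, 645, 820, 996, 1172, 1348, 1524, 1699, 1875, 2051, 2227, 2403, 2578

j=1: r + 0k = 116.747 → ⌈·⌉ = 117
j=2: r + 1k = 292.547 → ⌈·⌉ = 293
j=3: r + 2k = 468.347 → ⌈·⌉ = 469
j=4: r + 3k = 644.147 → ⌈·⌉ = 645
j=5: r + 4k = 819.947 → ⌈·⌉ = 820
j=6: r + 5k = 995.747 → ⌈·⌉ = 996
j=7: r + 6k = 1171.547 → ⌈·⌉ = 1172
j=8: r + 7k = 1347.347 → ⌈·⌉ = 1348
j=9: r + 8k = 1523.147 → ⌈·⌉ = 1524
j=10: r + 9k = 1698.947 → ⌈·⌉ = 1699
j=11: r + 10k = 1874.747 → ⌈·⌉ = 1875
j=12: r + 11k = 2050.547 → ⌈·⌉ = 2051
j=13: r + 12k = 2226.347 → ⌈·⌉ = 2227
j=14: r + 13k = 2402.147 → ⌈·⌉ = 2403
j=15: r + 14k = 2577.947 → ⌈·⌉ = 2578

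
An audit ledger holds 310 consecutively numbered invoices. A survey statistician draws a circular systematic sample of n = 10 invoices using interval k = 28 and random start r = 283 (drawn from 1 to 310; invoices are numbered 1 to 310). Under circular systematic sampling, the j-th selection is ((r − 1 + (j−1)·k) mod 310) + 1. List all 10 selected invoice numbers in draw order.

283, 1, 29, 57, 85, 113, 141, 169, 197, 225

Selection 1: 283
Selection 2: 283 + 28 = 311 → 311 − 310 = 1
Selection 3: 1 + 28 = 29
Selection 4: 29 + 28 = 57
Selection 5: 57 + 28 = 85
Selection 6: 85 + 28 = 113
Selection 7: 113 + 28 = 141
Selection 8: 141 + 28 = 169
Selection 9: 169 + 28 = 197
Selection 10: 197 + 28 = 225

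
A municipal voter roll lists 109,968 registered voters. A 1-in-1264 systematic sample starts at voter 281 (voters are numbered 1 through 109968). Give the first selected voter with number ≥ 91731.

k = 1264
Steps past start: ⌈(91731 − 281)/1264⌉ = ⌈91450/1264⌉ = 73
Selected voter: 281 + 73×1264 = 92553

92553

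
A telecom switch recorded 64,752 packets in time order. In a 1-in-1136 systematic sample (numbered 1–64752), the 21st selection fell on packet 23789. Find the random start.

1069

k = 1136
r = 23789 − (21−1)×1136 = 23789 − 22720 = 1069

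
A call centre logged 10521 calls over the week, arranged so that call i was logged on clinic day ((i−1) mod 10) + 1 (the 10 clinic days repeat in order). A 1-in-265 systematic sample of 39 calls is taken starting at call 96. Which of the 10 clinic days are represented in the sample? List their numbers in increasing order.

Consecutive selections differ by k = 265, so their clinic day numbers differ by 265 mod 10 = 5.
gcd(265, 10) = 5, so the sample visits 10/5 = 2 distinct residues mod 10.
Start 96 is clinic day 6; the clinic days hit are 1, 6.

1, 6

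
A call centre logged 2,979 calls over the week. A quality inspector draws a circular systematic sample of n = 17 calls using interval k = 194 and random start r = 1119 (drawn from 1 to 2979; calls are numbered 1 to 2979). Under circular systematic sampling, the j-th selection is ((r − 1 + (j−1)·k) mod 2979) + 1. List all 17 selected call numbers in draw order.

1119, 1313, 1507, 1701, 1895, 2089, 2283, 2477, 2671, 2865, 80, 274, 468, 662, 856, 1050, 1244

Selection 1: 1119
Selection 2: 1119 + 194 = 1313
Selection 3: 1313 + 194 = 1507
Selection 4: 1507 + 194 = 1701
Selection 5: 1701 + 194 = 1895
Selection 6: 1895 + 194 = 2089
Selection 7: 2089 + 194 = 2283
Selection 8: 2283 + 194 = 2477
Selection 9: 2477 + 194 = 2671
Selection 10: 2671 + 194 = 2865
Selection 11: 2865 + 194 = 3059 → 3059 − 2979 = 80
Selection 12: 80 + 194 = 274
Selection 13: 274 + 194 = 468
Selection 14: 468 + 194 = 662
Selection 15: 662 + 194 = 856
Selection 16: 856 + 194 = 1050
Selection 17: 1050 + 194 = 1244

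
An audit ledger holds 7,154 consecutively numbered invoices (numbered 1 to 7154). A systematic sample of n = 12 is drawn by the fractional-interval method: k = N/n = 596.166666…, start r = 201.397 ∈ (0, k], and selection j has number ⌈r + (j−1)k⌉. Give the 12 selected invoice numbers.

202, 798, 1394, 1990, 2587, 3183, 3779, 4375, 4971, 5567, 6164, 6760

j=1: r + 0k = 201.397 → ⌈·⌉ = 202
j=2: r + 1k = 797.563666… → ⌈·⌉ = 798
j=3: r + 2k = 1393.730333… → ⌈·⌉ = 1394
j=4: r + 3k = 1989.897 → ⌈·⌉ = 1990
j=5: r + 4k = 2586.063666… → ⌈·⌉ = 2587
j=6: r + 5k = 3182.230333… → ⌈·⌉ = 3183
j=7: r + 6k = 3778.397 → ⌈·⌉ = 3779
j=8: r + 7k = 4374.563666… → ⌈·⌉ = 4375
j=9: r + 8k = 4970.730333… → ⌈·⌉ = 4971
j=10: r + 9k = 5566.897 → ⌈·⌉ = 5567
j=11: r + 10k = 6163.063666… → ⌈·⌉ = 6164
j=12: r + 11k = 6759.230333… → ⌈·⌉ = 6760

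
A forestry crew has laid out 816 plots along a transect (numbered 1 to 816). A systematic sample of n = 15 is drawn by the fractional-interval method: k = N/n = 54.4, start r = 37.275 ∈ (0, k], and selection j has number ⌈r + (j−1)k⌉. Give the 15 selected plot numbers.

j=1: r + 0k = 37.275 → ⌈·⌉ = 38
j=2: r + 1k = 91.675 → ⌈·⌉ = 92
j=3: r + 2k = 146.075 → ⌈·⌉ = 147
j=4: r + 3k = 200.475 → ⌈·⌉ = 201
j=5: r + 4k = 254.875 → ⌈·⌉ = 255
j=6: r + 5k = 309.275 → ⌈·⌉ = 310
j=7: r + 6k = 363.675 → ⌈·⌉ = 364
j=8: r + 7k = 418.075 → ⌈·⌉ = 419
j=9: r + 8k = 472.475 → ⌈·⌉ = 473
j=10: r + 9k = 526.875 → ⌈·⌉ = 527
j=11: r + 10k = 581.275 → ⌈·⌉ = 582
j=12: r + 11k = 635.675 → ⌈·⌉ = 636
j=13: r + 12k = 690.075 → ⌈·⌉ = 691
j=14: r + 13k = 744.475 → ⌈·⌉ = 745
j=15: r + 14k = 798.875 → ⌈·⌉ = 799

38, 92, 147, 201, 255, 310, 364, 419, 473, 527, 582, 636, 691, 745, 799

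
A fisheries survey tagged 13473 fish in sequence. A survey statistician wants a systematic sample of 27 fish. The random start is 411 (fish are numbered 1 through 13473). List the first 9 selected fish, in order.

k = N/n = 13473/27 = 499
fish 1: 411
fish 2: 411 + 499 = 910
fish 3: 910 + 499 = 1409
fish 4: 1409 + 499 = 1908
fish 5: 1908 + 499 = 2407
fish 6: 2407 + 499 = 2906
fish 7: 2906 + 499 = 3405
fish 8: 3405 + 499 = 3904
fish 9: 3904 + 499 = 4403

411, 910, 1409, 1908, 2407, 2906, 3405, 3904, 4403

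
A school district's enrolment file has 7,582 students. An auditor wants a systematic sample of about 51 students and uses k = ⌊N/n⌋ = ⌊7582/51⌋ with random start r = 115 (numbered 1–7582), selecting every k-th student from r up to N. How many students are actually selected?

k = ⌊7582/51⌋ = 148
Achieved size = ⌊(7582 − 115)/148⌋ + 1 = ⌊7467/148⌋ + 1 = 50 + 1 = 51
(last selection: 115 + 50×148 = 7515 ≤ 7582; next would be 7663 > 7582)

51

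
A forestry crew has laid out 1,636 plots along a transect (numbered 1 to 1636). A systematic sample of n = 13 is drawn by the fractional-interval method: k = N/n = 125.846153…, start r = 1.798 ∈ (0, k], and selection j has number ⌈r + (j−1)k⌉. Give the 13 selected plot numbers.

j=1: r + 0k = 1.798 → ⌈·⌉ = 2
j=2: r + 1k = 127.644153… → ⌈·⌉ = 128
j=3: r + 2k = 253.490307… → ⌈·⌉ = 254
j=4: r + 3k = 379.336461… → ⌈·⌉ = 380
j=5: r + 4k = 505.182615… → ⌈·⌉ = 506
j=6: r + 5k = 631.028769… → ⌈·⌉ = 632
j=7: r + 6k = 756.874923… → ⌈·⌉ = 757
j=8: r + 7k = 882.721076… → ⌈·⌉ = 883
j=9: r + 8k = 1008.567230… → ⌈·⌉ = 1009
j=10: r + 9k = 1134.413384… → ⌈·⌉ = 1135
j=11: r + 10k = 1260.259538… → ⌈·⌉ = 1261
j=12: r + 11k = 1386.105692… → ⌈·⌉ = 1387
j=13: r + 12k = 1511.951846… → ⌈·⌉ = 1512

2, 128, 254, 380, 506, 632, 757, 883, 1009, 1135, 1261, 1387, 1512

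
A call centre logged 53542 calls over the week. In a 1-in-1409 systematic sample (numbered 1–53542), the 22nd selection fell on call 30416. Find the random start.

827

k = 1409
r = 30416 − (22−1)×1409 = 30416 − 29589 = 827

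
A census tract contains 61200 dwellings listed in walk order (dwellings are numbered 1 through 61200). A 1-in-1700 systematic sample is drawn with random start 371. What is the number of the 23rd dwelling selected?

k = 1700
23rd selection = r + (23−1)·k = 371 + 22×1700 = 371 + 37400 = 37771

37771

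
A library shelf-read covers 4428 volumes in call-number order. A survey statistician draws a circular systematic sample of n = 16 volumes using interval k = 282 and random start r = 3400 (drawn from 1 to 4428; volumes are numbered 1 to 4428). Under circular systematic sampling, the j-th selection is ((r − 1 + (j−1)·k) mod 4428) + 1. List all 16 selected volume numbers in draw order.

3400, 3682, 3964, 4246, 100, 382, 664, 946, 1228, 1510, 1792, 2074, 2356, 2638, 2920, 3202

Selection 1: 3400
Selection 2: 3400 + 282 = 3682
Selection 3: 3682 + 282 = 3964
Selection 4: 3964 + 282 = 4246
Selection 5: 4246 + 282 = 4528 → 4528 − 4428 = 100
Selection 6: 100 + 282 = 382
Selection 7: 382 + 282 = 664
Selection 8: 664 + 282 = 946
Selection 9: 946 + 282 = 1228
Selection 10: 1228 + 282 = 1510
Selection 11: 1510 + 282 = 1792
Selection 12: 1792 + 282 = 2074
Selection 13: 2074 + 282 = 2356
Selection 14: 2356 + 282 = 2638
Selection 15: 2638 + 282 = 2920
Selection 16: 2920 + 282 = 3202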